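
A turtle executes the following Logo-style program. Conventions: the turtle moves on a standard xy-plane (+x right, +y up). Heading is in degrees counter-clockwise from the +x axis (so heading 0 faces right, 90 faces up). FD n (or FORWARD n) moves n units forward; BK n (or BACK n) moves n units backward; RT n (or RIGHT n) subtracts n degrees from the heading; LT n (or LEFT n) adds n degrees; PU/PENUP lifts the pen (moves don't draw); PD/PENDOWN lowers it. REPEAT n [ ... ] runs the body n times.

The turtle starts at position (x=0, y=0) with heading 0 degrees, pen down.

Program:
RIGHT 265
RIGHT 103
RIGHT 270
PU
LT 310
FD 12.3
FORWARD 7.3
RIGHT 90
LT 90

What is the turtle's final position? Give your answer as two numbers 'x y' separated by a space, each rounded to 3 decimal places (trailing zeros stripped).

Answer: 16.622 10.386

Derivation:
Executing turtle program step by step:
Start: pos=(0,0), heading=0, pen down
RT 265: heading 0 -> 95
RT 103: heading 95 -> 352
RT 270: heading 352 -> 82
PU: pen up
LT 310: heading 82 -> 32
FD 12.3: (0,0) -> (10.431,6.518) [heading=32, move]
FD 7.3: (10.431,6.518) -> (16.622,10.386) [heading=32, move]
RT 90: heading 32 -> 302
LT 90: heading 302 -> 32
Final: pos=(16.622,10.386), heading=32, 0 segment(s) drawn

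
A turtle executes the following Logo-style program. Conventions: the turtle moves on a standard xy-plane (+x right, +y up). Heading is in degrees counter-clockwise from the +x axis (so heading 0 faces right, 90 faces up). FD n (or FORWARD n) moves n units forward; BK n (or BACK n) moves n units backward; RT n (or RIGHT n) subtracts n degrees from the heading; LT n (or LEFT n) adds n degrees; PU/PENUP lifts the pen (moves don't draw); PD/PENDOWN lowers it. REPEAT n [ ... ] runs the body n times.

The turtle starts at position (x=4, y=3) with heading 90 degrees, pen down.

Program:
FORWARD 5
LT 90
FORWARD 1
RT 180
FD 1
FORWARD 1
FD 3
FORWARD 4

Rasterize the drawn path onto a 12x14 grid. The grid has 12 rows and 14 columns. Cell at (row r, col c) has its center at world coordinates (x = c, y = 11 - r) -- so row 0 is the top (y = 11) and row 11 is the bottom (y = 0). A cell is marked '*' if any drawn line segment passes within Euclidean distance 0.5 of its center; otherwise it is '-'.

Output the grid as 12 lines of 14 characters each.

Segment 0: (4,3) -> (4,8)
Segment 1: (4,8) -> (3,8)
Segment 2: (3,8) -> (4,8)
Segment 3: (4,8) -> (5,8)
Segment 4: (5,8) -> (8,8)
Segment 5: (8,8) -> (12,8)

Answer: --------------
--------------
--------------
---**********-
----*---------
----*---------
----*---------
----*---------
----*---------
--------------
--------------
--------------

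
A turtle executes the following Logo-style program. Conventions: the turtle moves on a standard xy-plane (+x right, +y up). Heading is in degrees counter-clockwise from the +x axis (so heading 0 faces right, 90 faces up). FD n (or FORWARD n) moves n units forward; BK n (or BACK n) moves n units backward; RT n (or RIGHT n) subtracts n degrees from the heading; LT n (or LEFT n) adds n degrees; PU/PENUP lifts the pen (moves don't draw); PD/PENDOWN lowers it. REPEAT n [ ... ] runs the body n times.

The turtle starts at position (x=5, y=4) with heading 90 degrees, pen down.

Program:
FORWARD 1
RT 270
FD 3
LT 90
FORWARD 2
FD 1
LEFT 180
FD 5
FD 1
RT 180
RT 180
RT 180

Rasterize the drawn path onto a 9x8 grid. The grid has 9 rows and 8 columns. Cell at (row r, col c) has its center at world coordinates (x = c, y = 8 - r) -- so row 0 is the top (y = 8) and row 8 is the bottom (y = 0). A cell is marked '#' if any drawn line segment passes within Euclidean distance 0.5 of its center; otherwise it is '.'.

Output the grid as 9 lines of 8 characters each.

Segment 0: (5,4) -> (5,5)
Segment 1: (5,5) -> (2,5)
Segment 2: (2,5) -> (2,3)
Segment 3: (2,3) -> (2,2)
Segment 4: (2,2) -> (2,7)
Segment 5: (2,7) -> (2,8)

Answer: ..#.....
..#.....
..#.....
..####..
..#..#..
..#.....
..#.....
........
........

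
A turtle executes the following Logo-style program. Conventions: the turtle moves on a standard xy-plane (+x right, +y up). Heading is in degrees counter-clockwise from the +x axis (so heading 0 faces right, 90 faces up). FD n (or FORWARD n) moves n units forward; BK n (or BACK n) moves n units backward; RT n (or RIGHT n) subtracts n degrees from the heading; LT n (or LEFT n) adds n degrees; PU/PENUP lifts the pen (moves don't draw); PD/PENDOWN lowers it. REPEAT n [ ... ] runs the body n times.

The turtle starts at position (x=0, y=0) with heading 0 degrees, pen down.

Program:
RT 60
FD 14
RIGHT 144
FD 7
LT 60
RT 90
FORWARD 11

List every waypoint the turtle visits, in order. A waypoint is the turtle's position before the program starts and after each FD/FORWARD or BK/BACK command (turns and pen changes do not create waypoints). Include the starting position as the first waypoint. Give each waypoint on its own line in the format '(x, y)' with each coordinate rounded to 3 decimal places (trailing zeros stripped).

Executing turtle program step by step:
Start: pos=(0,0), heading=0, pen down
RT 60: heading 0 -> 300
FD 14: (0,0) -> (7,-12.124) [heading=300, draw]
RT 144: heading 300 -> 156
FD 7: (7,-12.124) -> (0.605,-9.277) [heading=156, draw]
LT 60: heading 156 -> 216
RT 90: heading 216 -> 126
FD 11: (0.605,-9.277) -> (-5.86,-0.378) [heading=126, draw]
Final: pos=(-5.86,-0.378), heading=126, 3 segment(s) drawn
Waypoints (4 total):
(0, 0)
(7, -12.124)
(0.605, -9.277)
(-5.86, -0.378)

Answer: (0, 0)
(7, -12.124)
(0.605, -9.277)
(-5.86, -0.378)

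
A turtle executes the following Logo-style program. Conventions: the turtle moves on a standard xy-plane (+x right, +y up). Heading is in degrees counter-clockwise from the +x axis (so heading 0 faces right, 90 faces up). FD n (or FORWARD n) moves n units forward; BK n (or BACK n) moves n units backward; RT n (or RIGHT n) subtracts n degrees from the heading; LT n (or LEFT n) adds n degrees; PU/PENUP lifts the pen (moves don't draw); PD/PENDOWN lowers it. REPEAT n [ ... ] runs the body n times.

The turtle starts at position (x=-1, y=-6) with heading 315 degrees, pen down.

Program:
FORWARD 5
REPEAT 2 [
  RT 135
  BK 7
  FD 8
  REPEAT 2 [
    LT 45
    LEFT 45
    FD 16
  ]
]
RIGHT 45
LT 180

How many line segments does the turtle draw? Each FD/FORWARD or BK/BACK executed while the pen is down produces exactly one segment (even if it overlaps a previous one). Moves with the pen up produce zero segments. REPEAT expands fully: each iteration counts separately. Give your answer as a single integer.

Answer: 9

Derivation:
Executing turtle program step by step:
Start: pos=(-1,-6), heading=315, pen down
FD 5: (-1,-6) -> (2.536,-9.536) [heading=315, draw]
REPEAT 2 [
  -- iteration 1/2 --
  RT 135: heading 315 -> 180
  BK 7: (2.536,-9.536) -> (9.536,-9.536) [heading=180, draw]
  FD 8: (9.536,-9.536) -> (1.536,-9.536) [heading=180, draw]
  REPEAT 2 [
    -- iteration 1/2 --
    LT 45: heading 180 -> 225
    LT 45: heading 225 -> 270
    FD 16: (1.536,-9.536) -> (1.536,-25.536) [heading=270, draw]
    -- iteration 2/2 --
    LT 45: heading 270 -> 315
    LT 45: heading 315 -> 0
    FD 16: (1.536,-25.536) -> (17.536,-25.536) [heading=0, draw]
  ]
  -- iteration 2/2 --
  RT 135: heading 0 -> 225
  BK 7: (17.536,-25.536) -> (22.485,-20.586) [heading=225, draw]
  FD 8: (22.485,-20.586) -> (16.828,-26.243) [heading=225, draw]
  REPEAT 2 [
    -- iteration 1/2 --
    LT 45: heading 225 -> 270
    LT 45: heading 270 -> 315
    FD 16: (16.828,-26.243) -> (28.142,-37.556) [heading=315, draw]
    -- iteration 2/2 --
    LT 45: heading 315 -> 0
    LT 45: heading 0 -> 45
    FD 16: (28.142,-37.556) -> (39.456,-26.243) [heading=45, draw]
  ]
]
RT 45: heading 45 -> 0
LT 180: heading 0 -> 180
Final: pos=(39.456,-26.243), heading=180, 9 segment(s) drawn
Segments drawn: 9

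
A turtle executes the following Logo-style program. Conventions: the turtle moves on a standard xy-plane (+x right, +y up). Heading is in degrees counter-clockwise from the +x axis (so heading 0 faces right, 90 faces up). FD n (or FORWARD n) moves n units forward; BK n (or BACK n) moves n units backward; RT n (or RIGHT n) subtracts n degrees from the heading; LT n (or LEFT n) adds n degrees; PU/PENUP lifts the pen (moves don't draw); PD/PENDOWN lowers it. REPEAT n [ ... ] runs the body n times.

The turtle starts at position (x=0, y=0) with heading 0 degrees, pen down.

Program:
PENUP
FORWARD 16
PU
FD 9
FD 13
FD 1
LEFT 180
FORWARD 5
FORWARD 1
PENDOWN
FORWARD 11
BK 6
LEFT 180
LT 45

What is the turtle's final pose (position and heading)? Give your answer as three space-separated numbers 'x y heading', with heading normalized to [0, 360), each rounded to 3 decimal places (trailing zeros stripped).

Executing turtle program step by step:
Start: pos=(0,0), heading=0, pen down
PU: pen up
FD 16: (0,0) -> (16,0) [heading=0, move]
PU: pen up
FD 9: (16,0) -> (25,0) [heading=0, move]
FD 13: (25,0) -> (38,0) [heading=0, move]
FD 1: (38,0) -> (39,0) [heading=0, move]
LT 180: heading 0 -> 180
FD 5: (39,0) -> (34,0) [heading=180, move]
FD 1: (34,0) -> (33,0) [heading=180, move]
PD: pen down
FD 11: (33,0) -> (22,0) [heading=180, draw]
BK 6: (22,0) -> (28,0) [heading=180, draw]
LT 180: heading 180 -> 0
LT 45: heading 0 -> 45
Final: pos=(28,0), heading=45, 2 segment(s) drawn

Answer: 28 0 45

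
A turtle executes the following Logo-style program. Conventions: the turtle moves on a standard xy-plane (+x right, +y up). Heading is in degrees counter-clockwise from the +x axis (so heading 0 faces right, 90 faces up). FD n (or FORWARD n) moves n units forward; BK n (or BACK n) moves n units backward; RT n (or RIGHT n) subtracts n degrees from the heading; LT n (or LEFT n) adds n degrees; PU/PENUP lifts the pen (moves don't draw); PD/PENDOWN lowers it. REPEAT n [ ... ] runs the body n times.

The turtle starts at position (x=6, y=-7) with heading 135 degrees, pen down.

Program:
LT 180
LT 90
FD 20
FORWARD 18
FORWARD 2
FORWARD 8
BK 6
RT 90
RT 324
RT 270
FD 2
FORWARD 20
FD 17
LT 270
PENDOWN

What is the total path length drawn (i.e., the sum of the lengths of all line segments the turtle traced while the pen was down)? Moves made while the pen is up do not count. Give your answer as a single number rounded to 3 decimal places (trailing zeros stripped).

Executing turtle program step by step:
Start: pos=(6,-7), heading=135, pen down
LT 180: heading 135 -> 315
LT 90: heading 315 -> 45
FD 20: (6,-7) -> (20.142,7.142) [heading=45, draw]
FD 18: (20.142,7.142) -> (32.87,19.87) [heading=45, draw]
FD 2: (32.87,19.87) -> (34.284,21.284) [heading=45, draw]
FD 8: (34.284,21.284) -> (39.941,26.941) [heading=45, draw]
BK 6: (39.941,26.941) -> (35.698,22.698) [heading=45, draw]
RT 90: heading 45 -> 315
RT 324: heading 315 -> 351
RT 270: heading 351 -> 81
FD 2: (35.698,22.698) -> (36.011,24.674) [heading=81, draw]
FD 20: (36.011,24.674) -> (39.14,44.428) [heading=81, draw]
FD 17: (39.14,44.428) -> (41.799,61.218) [heading=81, draw]
LT 270: heading 81 -> 351
PD: pen down
Final: pos=(41.799,61.218), heading=351, 8 segment(s) drawn

Segment lengths:
  seg 1: (6,-7) -> (20.142,7.142), length = 20
  seg 2: (20.142,7.142) -> (32.87,19.87), length = 18
  seg 3: (32.87,19.87) -> (34.284,21.284), length = 2
  seg 4: (34.284,21.284) -> (39.941,26.941), length = 8
  seg 5: (39.941,26.941) -> (35.698,22.698), length = 6
  seg 6: (35.698,22.698) -> (36.011,24.674), length = 2
  seg 7: (36.011,24.674) -> (39.14,44.428), length = 20
  seg 8: (39.14,44.428) -> (41.799,61.218), length = 17
Total = 93

Answer: 93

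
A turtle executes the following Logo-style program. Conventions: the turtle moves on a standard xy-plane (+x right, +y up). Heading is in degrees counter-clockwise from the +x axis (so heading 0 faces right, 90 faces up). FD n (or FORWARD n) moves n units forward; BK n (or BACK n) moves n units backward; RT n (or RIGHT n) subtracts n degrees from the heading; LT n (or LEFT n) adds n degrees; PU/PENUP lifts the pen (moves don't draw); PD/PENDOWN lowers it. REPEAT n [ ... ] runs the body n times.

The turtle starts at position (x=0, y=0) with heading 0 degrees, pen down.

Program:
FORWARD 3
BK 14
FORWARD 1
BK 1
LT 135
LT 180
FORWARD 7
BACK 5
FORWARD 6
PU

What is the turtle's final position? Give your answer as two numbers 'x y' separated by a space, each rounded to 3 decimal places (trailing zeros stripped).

Answer: -5.343 -5.657

Derivation:
Executing turtle program step by step:
Start: pos=(0,0), heading=0, pen down
FD 3: (0,0) -> (3,0) [heading=0, draw]
BK 14: (3,0) -> (-11,0) [heading=0, draw]
FD 1: (-11,0) -> (-10,0) [heading=0, draw]
BK 1: (-10,0) -> (-11,0) [heading=0, draw]
LT 135: heading 0 -> 135
LT 180: heading 135 -> 315
FD 7: (-11,0) -> (-6.05,-4.95) [heading=315, draw]
BK 5: (-6.05,-4.95) -> (-9.586,-1.414) [heading=315, draw]
FD 6: (-9.586,-1.414) -> (-5.343,-5.657) [heading=315, draw]
PU: pen up
Final: pos=(-5.343,-5.657), heading=315, 7 segment(s) drawn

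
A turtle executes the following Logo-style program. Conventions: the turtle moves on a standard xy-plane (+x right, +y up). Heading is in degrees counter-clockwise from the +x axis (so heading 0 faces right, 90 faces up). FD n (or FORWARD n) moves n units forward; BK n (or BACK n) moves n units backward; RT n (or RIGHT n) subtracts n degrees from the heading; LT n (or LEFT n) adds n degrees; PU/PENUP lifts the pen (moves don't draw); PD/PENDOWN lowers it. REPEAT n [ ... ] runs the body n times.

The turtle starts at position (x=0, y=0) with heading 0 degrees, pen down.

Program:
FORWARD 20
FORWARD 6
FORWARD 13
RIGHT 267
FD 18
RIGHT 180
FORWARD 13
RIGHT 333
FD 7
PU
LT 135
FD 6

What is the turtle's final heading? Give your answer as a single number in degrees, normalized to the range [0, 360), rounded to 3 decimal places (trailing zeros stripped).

Answer: 75

Derivation:
Executing turtle program step by step:
Start: pos=(0,0), heading=0, pen down
FD 20: (0,0) -> (20,0) [heading=0, draw]
FD 6: (20,0) -> (26,0) [heading=0, draw]
FD 13: (26,0) -> (39,0) [heading=0, draw]
RT 267: heading 0 -> 93
FD 18: (39,0) -> (38.058,17.975) [heading=93, draw]
RT 180: heading 93 -> 273
FD 13: (38.058,17.975) -> (38.738,4.993) [heading=273, draw]
RT 333: heading 273 -> 300
FD 7: (38.738,4.993) -> (42.238,-1.069) [heading=300, draw]
PU: pen up
LT 135: heading 300 -> 75
FD 6: (42.238,-1.069) -> (43.791,4.727) [heading=75, move]
Final: pos=(43.791,4.727), heading=75, 6 segment(s) drawn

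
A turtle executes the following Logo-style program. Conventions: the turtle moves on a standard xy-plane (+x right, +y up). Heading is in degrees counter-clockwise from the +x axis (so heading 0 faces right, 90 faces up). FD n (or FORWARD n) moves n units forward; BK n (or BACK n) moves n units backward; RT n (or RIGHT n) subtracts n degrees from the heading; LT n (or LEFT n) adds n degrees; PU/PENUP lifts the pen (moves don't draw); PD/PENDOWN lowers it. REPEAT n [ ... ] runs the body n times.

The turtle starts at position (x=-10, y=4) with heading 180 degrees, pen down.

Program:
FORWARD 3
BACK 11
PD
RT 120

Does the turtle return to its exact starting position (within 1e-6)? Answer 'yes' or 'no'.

Answer: no

Derivation:
Executing turtle program step by step:
Start: pos=(-10,4), heading=180, pen down
FD 3: (-10,4) -> (-13,4) [heading=180, draw]
BK 11: (-13,4) -> (-2,4) [heading=180, draw]
PD: pen down
RT 120: heading 180 -> 60
Final: pos=(-2,4), heading=60, 2 segment(s) drawn

Start position: (-10, 4)
Final position: (-2, 4)
Distance = 8; >= 1e-6 -> NOT closed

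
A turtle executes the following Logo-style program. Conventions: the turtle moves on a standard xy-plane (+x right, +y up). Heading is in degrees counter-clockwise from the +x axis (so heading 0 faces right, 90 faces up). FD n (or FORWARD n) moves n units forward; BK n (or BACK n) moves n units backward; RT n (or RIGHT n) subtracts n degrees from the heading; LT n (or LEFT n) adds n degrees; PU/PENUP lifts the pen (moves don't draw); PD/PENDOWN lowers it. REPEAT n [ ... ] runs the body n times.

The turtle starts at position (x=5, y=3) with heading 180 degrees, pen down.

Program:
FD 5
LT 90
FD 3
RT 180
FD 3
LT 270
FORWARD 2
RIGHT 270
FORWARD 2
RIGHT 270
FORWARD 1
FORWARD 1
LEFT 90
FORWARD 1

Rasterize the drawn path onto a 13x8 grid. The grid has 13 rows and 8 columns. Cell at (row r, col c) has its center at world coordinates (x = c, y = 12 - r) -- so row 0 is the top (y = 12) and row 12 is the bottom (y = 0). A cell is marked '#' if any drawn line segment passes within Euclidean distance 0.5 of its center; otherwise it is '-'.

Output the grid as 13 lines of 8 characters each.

Segment 0: (5,3) -> (0,3)
Segment 1: (0,3) -> (-0,0)
Segment 2: (-0,0) -> (-0,3)
Segment 3: (-0,3) -> (2,3)
Segment 4: (2,3) -> (2,5)
Segment 5: (2,5) -> (1,5)
Segment 6: (1,5) -> (-0,5)
Segment 7: (-0,5) -> (-0,4)

Answer: --------
--------
--------
--------
--------
--------
--------
###-----
#-#-----
######--
#-------
#-------
#-------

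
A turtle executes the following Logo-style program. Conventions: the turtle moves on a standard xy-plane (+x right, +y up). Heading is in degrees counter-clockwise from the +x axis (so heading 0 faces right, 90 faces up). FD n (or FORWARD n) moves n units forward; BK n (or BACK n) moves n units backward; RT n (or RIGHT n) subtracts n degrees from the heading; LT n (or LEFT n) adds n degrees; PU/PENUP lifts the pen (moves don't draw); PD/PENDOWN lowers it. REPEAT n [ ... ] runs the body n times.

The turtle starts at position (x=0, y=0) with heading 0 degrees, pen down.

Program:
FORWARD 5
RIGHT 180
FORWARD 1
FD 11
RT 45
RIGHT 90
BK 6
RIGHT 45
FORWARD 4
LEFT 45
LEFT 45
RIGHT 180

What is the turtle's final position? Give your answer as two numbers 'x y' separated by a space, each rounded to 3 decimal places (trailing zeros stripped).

Executing turtle program step by step:
Start: pos=(0,0), heading=0, pen down
FD 5: (0,0) -> (5,0) [heading=0, draw]
RT 180: heading 0 -> 180
FD 1: (5,0) -> (4,0) [heading=180, draw]
FD 11: (4,0) -> (-7,0) [heading=180, draw]
RT 45: heading 180 -> 135
RT 90: heading 135 -> 45
BK 6: (-7,0) -> (-11.243,-4.243) [heading=45, draw]
RT 45: heading 45 -> 0
FD 4: (-11.243,-4.243) -> (-7.243,-4.243) [heading=0, draw]
LT 45: heading 0 -> 45
LT 45: heading 45 -> 90
RT 180: heading 90 -> 270
Final: pos=(-7.243,-4.243), heading=270, 5 segment(s) drawn

Answer: -7.243 -4.243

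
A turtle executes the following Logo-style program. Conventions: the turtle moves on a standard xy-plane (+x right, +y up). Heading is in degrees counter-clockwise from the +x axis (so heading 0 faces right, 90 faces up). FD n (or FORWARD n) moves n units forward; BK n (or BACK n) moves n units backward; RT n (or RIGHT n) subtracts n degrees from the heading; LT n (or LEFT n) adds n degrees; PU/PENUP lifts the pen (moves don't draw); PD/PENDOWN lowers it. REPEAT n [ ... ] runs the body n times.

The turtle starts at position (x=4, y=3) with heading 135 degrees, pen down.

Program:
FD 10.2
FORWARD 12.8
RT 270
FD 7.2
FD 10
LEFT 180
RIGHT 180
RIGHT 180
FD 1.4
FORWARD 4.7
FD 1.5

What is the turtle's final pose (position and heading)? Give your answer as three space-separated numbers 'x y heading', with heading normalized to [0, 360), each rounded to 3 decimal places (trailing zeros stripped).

Answer: -19.052 12.475 45

Derivation:
Executing turtle program step by step:
Start: pos=(4,3), heading=135, pen down
FD 10.2: (4,3) -> (-3.212,10.212) [heading=135, draw]
FD 12.8: (-3.212,10.212) -> (-12.263,19.263) [heading=135, draw]
RT 270: heading 135 -> 225
FD 7.2: (-12.263,19.263) -> (-17.355,14.172) [heading=225, draw]
FD 10: (-17.355,14.172) -> (-24.426,7.101) [heading=225, draw]
LT 180: heading 225 -> 45
RT 180: heading 45 -> 225
RT 180: heading 225 -> 45
FD 1.4: (-24.426,7.101) -> (-23.436,8.091) [heading=45, draw]
FD 4.7: (-23.436,8.091) -> (-20.112,11.415) [heading=45, draw]
FD 1.5: (-20.112,11.415) -> (-19.052,12.475) [heading=45, draw]
Final: pos=(-19.052,12.475), heading=45, 7 segment(s) drawn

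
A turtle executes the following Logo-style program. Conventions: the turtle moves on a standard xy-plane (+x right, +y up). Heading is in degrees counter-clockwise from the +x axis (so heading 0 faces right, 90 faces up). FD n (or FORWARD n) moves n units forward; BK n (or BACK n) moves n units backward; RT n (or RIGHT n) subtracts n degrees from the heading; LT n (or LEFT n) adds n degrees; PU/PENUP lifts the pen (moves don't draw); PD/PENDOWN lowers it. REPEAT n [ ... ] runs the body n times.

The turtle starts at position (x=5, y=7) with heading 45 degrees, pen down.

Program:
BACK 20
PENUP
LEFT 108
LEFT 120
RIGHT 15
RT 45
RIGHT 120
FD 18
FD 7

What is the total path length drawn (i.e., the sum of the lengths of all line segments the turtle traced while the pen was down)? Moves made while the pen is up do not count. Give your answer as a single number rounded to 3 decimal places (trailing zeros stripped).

Answer: 20

Derivation:
Executing turtle program step by step:
Start: pos=(5,7), heading=45, pen down
BK 20: (5,7) -> (-9.142,-7.142) [heading=45, draw]
PU: pen up
LT 108: heading 45 -> 153
LT 120: heading 153 -> 273
RT 15: heading 273 -> 258
RT 45: heading 258 -> 213
RT 120: heading 213 -> 93
FD 18: (-9.142,-7.142) -> (-10.084,10.833) [heading=93, move]
FD 7: (-10.084,10.833) -> (-10.451,17.824) [heading=93, move]
Final: pos=(-10.451,17.824), heading=93, 1 segment(s) drawn

Segment lengths:
  seg 1: (5,7) -> (-9.142,-7.142), length = 20
Total = 20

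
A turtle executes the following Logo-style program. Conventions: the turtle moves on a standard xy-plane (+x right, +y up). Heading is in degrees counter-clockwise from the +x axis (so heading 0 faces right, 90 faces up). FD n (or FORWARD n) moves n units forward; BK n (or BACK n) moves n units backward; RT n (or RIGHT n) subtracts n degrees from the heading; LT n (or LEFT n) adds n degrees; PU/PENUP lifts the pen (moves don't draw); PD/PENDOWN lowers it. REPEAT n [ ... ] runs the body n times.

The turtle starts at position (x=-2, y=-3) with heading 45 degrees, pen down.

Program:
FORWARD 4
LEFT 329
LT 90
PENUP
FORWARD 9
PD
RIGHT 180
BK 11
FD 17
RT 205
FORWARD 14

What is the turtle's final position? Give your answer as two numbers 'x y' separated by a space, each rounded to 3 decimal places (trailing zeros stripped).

Executing turtle program step by step:
Start: pos=(-2,-3), heading=45, pen down
FD 4: (-2,-3) -> (0.828,-0.172) [heading=45, draw]
LT 329: heading 45 -> 14
LT 90: heading 14 -> 104
PU: pen up
FD 9: (0.828,-0.172) -> (-1.349,8.561) [heading=104, move]
PD: pen down
RT 180: heading 104 -> 284
BK 11: (-1.349,8.561) -> (-4.01,19.234) [heading=284, draw]
FD 17: (-4.01,19.234) -> (0.103,2.739) [heading=284, draw]
RT 205: heading 284 -> 79
FD 14: (0.103,2.739) -> (2.774,16.482) [heading=79, draw]
Final: pos=(2.774,16.482), heading=79, 4 segment(s) drawn

Answer: 2.774 16.482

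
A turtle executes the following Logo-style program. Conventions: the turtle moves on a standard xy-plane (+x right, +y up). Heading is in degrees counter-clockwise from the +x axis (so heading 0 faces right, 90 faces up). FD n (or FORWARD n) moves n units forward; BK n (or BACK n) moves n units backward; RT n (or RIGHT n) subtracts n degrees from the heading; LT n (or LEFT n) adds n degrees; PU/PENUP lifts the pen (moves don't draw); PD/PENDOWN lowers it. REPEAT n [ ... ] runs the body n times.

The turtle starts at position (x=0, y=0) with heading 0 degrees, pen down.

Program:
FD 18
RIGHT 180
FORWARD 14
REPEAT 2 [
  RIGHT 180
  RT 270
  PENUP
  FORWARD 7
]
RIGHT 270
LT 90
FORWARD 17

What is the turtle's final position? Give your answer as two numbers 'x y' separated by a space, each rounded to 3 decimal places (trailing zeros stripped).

Answer: -6 7

Derivation:
Executing turtle program step by step:
Start: pos=(0,0), heading=0, pen down
FD 18: (0,0) -> (18,0) [heading=0, draw]
RT 180: heading 0 -> 180
FD 14: (18,0) -> (4,0) [heading=180, draw]
REPEAT 2 [
  -- iteration 1/2 --
  RT 180: heading 180 -> 0
  RT 270: heading 0 -> 90
  PU: pen up
  FD 7: (4,0) -> (4,7) [heading=90, move]
  -- iteration 2/2 --
  RT 180: heading 90 -> 270
  RT 270: heading 270 -> 0
  PU: pen up
  FD 7: (4,7) -> (11,7) [heading=0, move]
]
RT 270: heading 0 -> 90
LT 90: heading 90 -> 180
FD 17: (11,7) -> (-6,7) [heading=180, move]
Final: pos=(-6,7), heading=180, 2 segment(s) drawn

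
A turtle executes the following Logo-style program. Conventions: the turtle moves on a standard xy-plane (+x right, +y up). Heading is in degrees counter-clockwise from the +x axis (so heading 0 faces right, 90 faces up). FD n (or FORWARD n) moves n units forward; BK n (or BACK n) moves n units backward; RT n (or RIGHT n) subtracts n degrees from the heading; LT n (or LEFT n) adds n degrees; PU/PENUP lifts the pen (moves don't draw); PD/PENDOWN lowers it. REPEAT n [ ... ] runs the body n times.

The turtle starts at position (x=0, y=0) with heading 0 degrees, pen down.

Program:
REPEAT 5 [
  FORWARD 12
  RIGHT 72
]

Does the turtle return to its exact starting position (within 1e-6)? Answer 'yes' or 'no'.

Executing turtle program step by step:
Start: pos=(0,0), heading=0, pen down
REPEAT 5 [
  -- iteration 1/5 --
  FD 12: (0,0) -> (12,0) [heading=0, draw]
  RT 72: heading 0 -> 288
  -- iteration 2/5 --
  FD 12: (12,0) -> (15.708,-11.413) [heading=288, draw]
  RT 72: heading 288 -> 216
  -- iteration 3/5 --
  FD 12: (15.708,-11.413) -> (6,-18.466) [heading=216, draw]
  RT 72: heading 216 -> 144
  -- iteration 4/5 --
  FD 12: (6,-18.466) -> (-3.708,-11.413) [heading=144, draw]
  RT 72: heading 144 -> 72
  -- iteration 5/5 --
  FD 12: (-3.708,-11.413) -> (0,0) [heading=72, draw]
  RT 72: heading 72 -> 0
]
Final: pos=(0,0), heading=0, 5 segment(s) drawn

Start position: (0, 0)
Final position: (0, 0)
Distance = 0; < 1e-6 -> CLOSED

Answer: yes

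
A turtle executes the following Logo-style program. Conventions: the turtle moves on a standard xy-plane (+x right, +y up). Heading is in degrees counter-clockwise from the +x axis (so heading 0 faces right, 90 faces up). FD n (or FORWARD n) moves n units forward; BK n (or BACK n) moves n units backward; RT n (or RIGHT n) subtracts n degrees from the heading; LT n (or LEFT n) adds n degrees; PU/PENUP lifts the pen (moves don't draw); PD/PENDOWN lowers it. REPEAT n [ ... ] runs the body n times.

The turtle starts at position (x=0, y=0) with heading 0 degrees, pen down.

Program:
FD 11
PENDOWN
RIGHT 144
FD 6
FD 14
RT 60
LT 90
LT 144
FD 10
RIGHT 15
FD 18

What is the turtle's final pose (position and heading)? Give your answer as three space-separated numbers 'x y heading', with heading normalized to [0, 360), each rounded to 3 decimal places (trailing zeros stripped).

Executing turtle program step by step:
Start: pos=(0,0), heading=0, pen down
FD 11: (0,0) -> (11,0) [heading=0, draw]
PD: pen down
RT 144: heading 0 -> 216
FD 6: (11,0) -> (6.146,-3.527) [heading=216, draw]
FD 14: (6.146,-3.527) -> (-5.18,-11.756) [heading=216, draw]
RT 60: heading 216 -> 156
LT 90: heading 156 -> 246
LT 144: heading 246 -> 30
FD 10: (-5.18,-11.756) -> (3.48,-6.756) [heading=30, draw]
RT 15: heading 30 -> 15
FD 18: (3.48,-6.756) -> (20.867,-2.097) [heading=15, draw]
Final: pos=(20.867,-2.097), heading=15, 5 segment(s) drawn

Answer: 20.867 -2.097 15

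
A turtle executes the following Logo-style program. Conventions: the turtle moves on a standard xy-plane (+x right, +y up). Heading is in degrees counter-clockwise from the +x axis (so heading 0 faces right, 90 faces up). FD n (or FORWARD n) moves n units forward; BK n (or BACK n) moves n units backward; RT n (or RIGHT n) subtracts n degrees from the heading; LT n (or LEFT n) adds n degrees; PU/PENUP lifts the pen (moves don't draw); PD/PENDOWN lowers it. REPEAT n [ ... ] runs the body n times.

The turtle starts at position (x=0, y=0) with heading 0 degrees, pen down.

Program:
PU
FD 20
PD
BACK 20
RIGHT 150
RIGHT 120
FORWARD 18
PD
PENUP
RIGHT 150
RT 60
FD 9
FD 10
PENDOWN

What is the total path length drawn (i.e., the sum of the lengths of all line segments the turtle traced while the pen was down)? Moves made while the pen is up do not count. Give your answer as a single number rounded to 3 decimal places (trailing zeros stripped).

Answer: 38

Derivation:
Executing turtle program step by step:
Start: pos=(0,0), heading=0, pen down
PU: pen up
FD 20: (0,0) -> (20,0) [heading=0, move]
PD: pen down
BK 20: (20,0) -> (0,0) [heading=0, draw]
RT 150: heading 0 -> 210
RT 120: heading 210 -> 90
FD 18: (0,0) -> (0,18) [heading=90, draw]
PD: pen down
PU: pen up
RT 150: heading 90 -> 300
RT 60: heading 300 -> 240
FD 9: (0,18) -> (-4.5,10.206) [heading=240, move]
FD 10: (-4.5,10.206) -> (-9.5,1.546) [heading=240, move]
PD: pen down
Final: pos=(-9.5,1.546), heading=240, 2 segment(s) drawn

Segment lengths:
  seg 1: (20,0) -> (0,0), length = 20
  seg 2: (0,0) -> (0,18), length = 18
Total = 38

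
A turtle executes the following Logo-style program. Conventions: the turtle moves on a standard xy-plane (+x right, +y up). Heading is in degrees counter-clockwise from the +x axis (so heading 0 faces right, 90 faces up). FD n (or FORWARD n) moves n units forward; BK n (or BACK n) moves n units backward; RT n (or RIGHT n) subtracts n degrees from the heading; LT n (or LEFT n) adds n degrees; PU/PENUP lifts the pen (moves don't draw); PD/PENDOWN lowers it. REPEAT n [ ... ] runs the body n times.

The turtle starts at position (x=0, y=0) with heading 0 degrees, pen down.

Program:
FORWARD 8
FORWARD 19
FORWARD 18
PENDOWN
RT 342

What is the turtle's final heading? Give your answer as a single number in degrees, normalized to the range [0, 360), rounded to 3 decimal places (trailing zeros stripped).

Answer: 18

Derivation:
Executing turtle program step by step:
Start: pos=(0,0), heading=0, pen down
FD 8: (0,0) -> (8,0) [heading=0, draw]
FD 19: (8,0) -> (27,0) [heading=0, draw]
FD 18: (27,0) -> (45,0) [heading=0, draw]
PD: pen down
RT 342: heading 0 -> 18
Final: pos=(45,0), heading=18, 3 segment(s) drawn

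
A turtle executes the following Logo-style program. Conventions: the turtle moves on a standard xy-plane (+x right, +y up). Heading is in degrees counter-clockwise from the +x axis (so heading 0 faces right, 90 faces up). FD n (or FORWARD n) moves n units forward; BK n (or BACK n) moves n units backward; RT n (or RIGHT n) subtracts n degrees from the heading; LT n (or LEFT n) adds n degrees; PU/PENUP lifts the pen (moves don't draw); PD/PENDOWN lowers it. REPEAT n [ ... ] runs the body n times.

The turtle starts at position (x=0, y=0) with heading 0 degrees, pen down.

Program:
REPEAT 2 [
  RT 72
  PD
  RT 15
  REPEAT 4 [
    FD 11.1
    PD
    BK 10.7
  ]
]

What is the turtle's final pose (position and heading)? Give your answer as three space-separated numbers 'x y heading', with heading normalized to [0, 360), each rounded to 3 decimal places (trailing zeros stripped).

Executing turtle program step by step:
Start: pos=(0,0), heading=0, pen down
REPEAT 2 [
  -- iteration 1/2 --
  RT 72: heading 0 -> 288
  PD: pen down
  RT 15: heading 288 -> 273
  REPEAT 4 [
    -- iteration 1/4 --
    FD 11.1: (0,0) -> (0.581,-11.085) [heading=273, draw]
    PD: pen down
    BK 10.7: (0.581,-11.085) -> (0.021,-0.399) [heading=273, draw]
    -- iteration 2/4 --
    FD 11.1: (0.021,-0.399) -> (0.602,-11.484) [heading=273, draw]
    PD: pen down
    BK 10.7: (0.602,-11.484) -> (0.042,-0.799) [heading=273, draw]
    -- iteration 3/4 --
    FD 11.1: (0.042,-0.799) -> (0.623,-11.884) [heading=273, draw]
    PD: pen down
    BK 10.7: (0.623,-11.884) -> (0.063,-1.198) [heading=273, draw]
    -- iteration 4/4 --
    FD 11.1: (0.063,-1.198) -> (0.644,-12.283) [heading=273, draw]
    PD: pen down
    BK 10.7: (0.644,-12.283) -> (0.084,-1.598) [heading=273, draw]
  ]
  -- iteration 2/2 --
  RT 72: heading 273 -> 201
  PD: pen down
  RT 15: heading 201 -> 186
  REPEAT 4 [
    -- iteration 1/4 --
    FD 11.1: (0.084,-1.598) -> (-10.955,-2.758) [heading=186, draw]
    PD: pen down
    BK 10.7: (-10.955,-2.758) -> (-0.314,-1.64) [heading=186, draw]
    -- iteration 2/4 --
    FD 11.1: (-0.314,-1.64) -> (-11.353,-2.8) [heading=186, draw]
    PD: pen down
    BK 10.7: (-11.353,-2.8) -> (-0.712,-1.681) [heading=186, draw]
    -- iteration 3/4 --
    FD 11.1: (-0.712,-1.681) -> (-11.751,-2.842) [heading=186, draw]
    PD: pen down
    BK 10.7: (-11.751,-2.842) -> (-1.11,-1.723) [heading=186, draw]
    -- iteration 4/4 --
    FD 11.1: (-1.11,-1.723) -> (-12.149,-2.884) [heading=186, draw]
    PD: pen down
    BK 10.7: (-12.149,-2.884) -> (-1.507,-1.765) [heading=186, draw]
  ]
]
Final: pos=(-1.507,-1.765), heading=186, 16 segment(s) drawn

Answer: -1.507 -1.765 186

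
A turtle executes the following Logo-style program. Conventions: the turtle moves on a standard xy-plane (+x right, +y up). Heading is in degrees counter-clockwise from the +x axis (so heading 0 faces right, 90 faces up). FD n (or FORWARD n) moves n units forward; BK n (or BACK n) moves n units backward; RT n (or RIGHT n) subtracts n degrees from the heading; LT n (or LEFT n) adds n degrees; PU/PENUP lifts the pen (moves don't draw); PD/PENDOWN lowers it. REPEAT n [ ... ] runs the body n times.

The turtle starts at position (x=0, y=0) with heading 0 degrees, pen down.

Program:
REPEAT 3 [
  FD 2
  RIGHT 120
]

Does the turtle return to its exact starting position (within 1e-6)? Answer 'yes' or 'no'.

Executing turtle program step by step:
Start: pos=(0,0), heading=0, pen down
REPEAT 3 [
  -- iteration 1/3 --
  FD 2: (0,0) -> (2,0) [heading=0, draw]
  RT 120: heading 0 -> 240
  -- iteration 2/3 --
  FD 2: (2,0) -> (1,-1.732) [heading=240, draw]
  RT 120: heading 240 -> 120
  -- iteration 3/3 --
  FD 2: (1,-1.732) -> (0,0) [heading=120, draw]
  RT 120: heading 120 -> 0
]
Final: pos=(0,0), heading=0, 3 segment(s) drawn

Start position: (0, 0)
Final position: (0, 0)
Distance = 0; < 1e-6 -> CLOSED

Answer: yes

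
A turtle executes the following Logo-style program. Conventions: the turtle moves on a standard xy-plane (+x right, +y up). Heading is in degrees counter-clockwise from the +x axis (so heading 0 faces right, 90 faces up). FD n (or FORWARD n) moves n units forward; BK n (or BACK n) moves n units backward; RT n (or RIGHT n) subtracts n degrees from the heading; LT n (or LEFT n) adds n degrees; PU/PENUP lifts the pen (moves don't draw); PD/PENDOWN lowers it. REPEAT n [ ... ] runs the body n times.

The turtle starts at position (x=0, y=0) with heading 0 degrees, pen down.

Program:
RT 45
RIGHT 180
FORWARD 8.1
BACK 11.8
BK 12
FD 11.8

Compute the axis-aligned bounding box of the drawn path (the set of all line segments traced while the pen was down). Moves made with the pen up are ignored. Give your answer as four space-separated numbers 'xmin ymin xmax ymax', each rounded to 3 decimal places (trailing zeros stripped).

Executing turtle program step by step:
Start: pos=(0,0), heading=0, pen down
RT 45: heading 0 -> 315
RT 180: heading 315 -> 135
FD 8.1: (0,0) -> (-5.728,5.728) [heading=135, draw]
BK 11.8: (-5.728,5.728) -> (2.616,-2.616) [heading=135, draw]
BK 12: (2.616,-2.616) -> (11.102,-11.102) [heading=135, draw]
FD 11.8: (11.102,-11.102) -> (2.758,-2.758) [heading=135, draw]
Final: pos=(2.758,-2.758), heading=135, 4 segment(s) drawn

Segment endpoints: x in {-5.728, 0, 2.616, 2.758, 11.102}, y in {-11.102, -2.758, -2.616, 0, 5.728}
xmin=-5.728, ymin=-11.102, xmax=11.102, ymax=5.728

Answer: -5.728 -11.102 11.102 5.728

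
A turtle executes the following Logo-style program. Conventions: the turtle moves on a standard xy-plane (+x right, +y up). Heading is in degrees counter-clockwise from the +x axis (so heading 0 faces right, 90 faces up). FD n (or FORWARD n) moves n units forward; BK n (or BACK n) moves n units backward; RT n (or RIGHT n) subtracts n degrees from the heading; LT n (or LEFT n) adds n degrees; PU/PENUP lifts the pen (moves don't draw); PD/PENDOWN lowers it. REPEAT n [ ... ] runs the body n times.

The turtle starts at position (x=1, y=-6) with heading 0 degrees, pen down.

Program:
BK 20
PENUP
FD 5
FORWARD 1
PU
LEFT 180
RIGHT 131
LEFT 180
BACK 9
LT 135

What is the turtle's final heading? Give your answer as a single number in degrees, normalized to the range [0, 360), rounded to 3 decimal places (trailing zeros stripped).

Answer: 4

Derivation:
Executing turtle program step by step:
Start: pos=(1,-6), heading=0, pen down
BK 20: (1,-6) -> (-19,-6) [heading=0, draw]
PU: pen up
FD 5: (-19,-6) -> (-14,-6) [heading=0, move]
FD 1: (-14,-6) -> (-13,-6) [heading=0, move]
PU: pen up
LT 180: heading 0 -> 180
RT 131: heading 180 -> 49
LT 180: heading 49 -> 229
BK 9: (-13,-6) -> (-7.095,0.792) [heading=229, move]
LT 135: heading 229 -> 4
Final: pos=(-7.095,0.792), heading=4, 1 segment(s) drawn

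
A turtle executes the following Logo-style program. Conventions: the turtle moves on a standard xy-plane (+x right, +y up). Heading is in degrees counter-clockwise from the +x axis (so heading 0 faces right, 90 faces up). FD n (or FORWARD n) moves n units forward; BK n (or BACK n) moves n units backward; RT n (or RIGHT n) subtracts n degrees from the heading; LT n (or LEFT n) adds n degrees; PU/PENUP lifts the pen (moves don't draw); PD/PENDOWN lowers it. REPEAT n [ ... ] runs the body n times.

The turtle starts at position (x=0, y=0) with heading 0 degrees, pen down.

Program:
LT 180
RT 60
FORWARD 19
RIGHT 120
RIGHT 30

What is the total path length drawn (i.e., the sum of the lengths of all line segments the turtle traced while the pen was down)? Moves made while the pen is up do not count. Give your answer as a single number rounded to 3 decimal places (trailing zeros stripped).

Answer: 19

Derivation:
Executing turtle program step by step:
Start: pos=(0,0), heading=0, pen down
LT 180: heading 0 -> 180
RT 60: heading 180 -> 120
FD 19: (0,0) -> (-9.5,16.454) [heading=120, draw]
RT 120: heading 120 -> 0
RT 30: heading 0 -> 330
Final: pos=(-9.5,16.454), heading=330, 1 segment(s) drawn

Segment lengths:
  seg 1: (0,0) -> (-9.5,16.454), length = 19
Total = 19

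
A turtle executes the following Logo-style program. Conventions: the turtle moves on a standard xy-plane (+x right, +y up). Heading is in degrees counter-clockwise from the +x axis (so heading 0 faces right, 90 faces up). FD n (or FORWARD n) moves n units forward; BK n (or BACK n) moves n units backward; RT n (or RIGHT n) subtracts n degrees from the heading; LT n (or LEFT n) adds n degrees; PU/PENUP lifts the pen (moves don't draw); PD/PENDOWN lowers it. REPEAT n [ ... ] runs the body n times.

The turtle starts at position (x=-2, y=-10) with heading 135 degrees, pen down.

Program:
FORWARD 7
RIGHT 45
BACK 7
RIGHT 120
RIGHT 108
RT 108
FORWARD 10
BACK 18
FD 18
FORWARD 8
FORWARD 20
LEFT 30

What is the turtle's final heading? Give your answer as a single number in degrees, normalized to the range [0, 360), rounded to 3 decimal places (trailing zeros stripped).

Answer: 144

Derivation:
Executing turtle program step by step:
Start: pos=(-2,-10), heading=135, pen down
FD 7: (-2,-10) -> (-6.95,-5.05) [heading=135, draw]
RT 45: heading 135 -> 90
BK 7: (-6.95,-5.05) -> (-6.95,-12.05) [heading=90, draw]
RT 120: heading 90 -> 330
RT 108: heading 330 -> 222
RT 108: heading 222 -> 114
FD 10: (-6.95,-12.05) -> (-11.017,-2.915) [heading=114, draw]
BK 18: (-11.017,-2.915) -> (-3.696,-19.359) [heading=114, draw]
FD 18: (-3.696,-19.359) -> (-11.017,-2.915) [heading=114, draw]
FD 8: (-11.017,-2.915) -> (-14.271,4.394) [heading=114, draw]
FD 20: (-14.271,4.394) -> (-22.406,22.664) [heading=114, draw]
LT 30: heading 114 -> 144
Final: pos=(-22.406,22.664), heading=144, 7 segment(s) drawn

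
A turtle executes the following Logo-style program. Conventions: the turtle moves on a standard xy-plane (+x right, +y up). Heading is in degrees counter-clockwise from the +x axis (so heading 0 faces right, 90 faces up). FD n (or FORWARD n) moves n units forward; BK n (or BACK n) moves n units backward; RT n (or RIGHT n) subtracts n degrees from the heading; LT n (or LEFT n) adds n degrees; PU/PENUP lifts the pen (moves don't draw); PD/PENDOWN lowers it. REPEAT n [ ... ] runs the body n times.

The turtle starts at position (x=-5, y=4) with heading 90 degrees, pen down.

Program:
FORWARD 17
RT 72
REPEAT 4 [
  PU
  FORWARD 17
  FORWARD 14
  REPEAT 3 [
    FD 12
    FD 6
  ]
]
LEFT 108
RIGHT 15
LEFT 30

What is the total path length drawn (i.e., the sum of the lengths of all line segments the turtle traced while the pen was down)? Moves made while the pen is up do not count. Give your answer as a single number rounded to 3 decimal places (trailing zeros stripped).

Executing turtle program step by step:
Start: pos=(-5,4), heading=90, pen down
FD 17: (-5,4) -> (-5,21) [heading=90, draw]
RT 72: heading 90 -> 18
REPEAT 4 [
  -- iteration 1/4 --
  PU: pen up
  FD 17: (-5,21) -> (11.168,26.253) [heading=18, move]
  FD 14: (11.168,26.253) -> (24.483,30.58) [heading=18, move]
  REPEAT 3 [
    -- iteration 1/3 --
    FD 12: (24.483,30.58) -> (35.895,34.288) [heading=18, move]
    FD 6: (35.895,34.288) -> (41.602,36.142) [heading=18, move]
    -- iteration 2/3 --
    FD 12: (41.602,36.142) -> (53.014,39.85) [heading=18, move]
    FD 6: (53.014,39.85) -> (58.721,41.704) [heading=18, move]
    -- iteration 3/3 --
    FD 12: (58.721,41.704) -> (70.133,45.412) [heading=18, move]
    FD 6: (70.133,45.412) -> (75.84,47.266) [heading=18, move]
  ]
  -- iteration 2/4 --
  PU: pen up
  FD 17: (75.84,47.266) -> (92.008,52.52) [heading=18, move]
  FD 14: (92.008,52.52) -> (105.323,56.846) [heading=18, move]
  REPEAT 3 [
    -- iteration 1/3 --
    FD 12: (105.323,56.846) -> (116.735,60.554) [heading=18, move]
    FD 6: (116.735,60.554) -> (122.442,62.408) [heading=18, move]
    -- iteration 2/3 --
    FD 12: (122.442,62.408) -> (133.854,66.116) [heading=18, move]
    FD 6: (133.854,66.116) -> (139.561,67.971) [heading=18, move]
    -- iteration 3/3 --
    FD 12: (139.561,67.971) -> (150.973,71.679) [heading=18, move]
    FD 6: (150.973,71.679) -> (156.68,73.533) [heading=18, move]
  ]
  -- iteration 3/4 --
  PU: pen up
  FD 17: (156.68,73.533) -> (172.848,78.786) [heading=18, move]
  FD 14: (172.848,78.786) -> (186.162,83.112) [heading=18, move]
  REPEAT 3 [
    -- iteration 1/3 --
    FD 12: (186.162,83.112) -> (197.575,86.821) [heading=18, move]
    FD 6: (197.575,86.821) -> (203.281,88.675) [heading=18, move]
    -- iteration 2/3 --
    FD 12: (203.281,88.675) -> (214.694,92.383) [heading=18, move]
    FD 6: (214.694,92.383) -> (220.4,94.237) [heading=18, move]
    -- iteration 3/3 --
    FD 12: (220.4,94.237) -> (231.813,97.945) [heading=18, move]
    FD 6: (231.813,97.945) -> (237.519,99.799) [heading=18, move]
  ]
  -- iteration 4/4 --
  PU: pen up
  FD 17: (237.519,99.799) -> (253.687,105.053) [heading=18, move]
  FD 14: (253.687,105.053) -> (267.002,109.379) [heading=18, move]
  REPEAT 3 [
    -- iteration 1/3 --
    FD 12: (267.002,109.379) -> (278.415,113.087) [heading=18, move]
    FD 6: (278.415,113.087) -> (284.121,114.941) [heading=18, move]
    -- iteration 2/3 --
    FD 12: (284.121,114.941) -> (295.534,118.649) [heading=18, move]
    FD 6: (295.534,118.649) -> (301.24,120.503) [heading=18, move]
    -- iteration 3/3 --
    FD 12: (301.24,120.503) -> (312.653,124.212) [heading=18, move]
    FD 6: (312.653,124.212) -> (318.359,126.066) [heading=18, move]
  ]
]
LT 108: heading 18 -> 126
RT 15: heading 126 -> 111
LT 30: heading 111 -> 141
Final: pos=(318.359,126.066), heading=141, 1 segment(s) drawn

Segment lengths:
  seg 1: (-5,4) -> (-5,21), length = 17
Total = 17

Answer: 17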